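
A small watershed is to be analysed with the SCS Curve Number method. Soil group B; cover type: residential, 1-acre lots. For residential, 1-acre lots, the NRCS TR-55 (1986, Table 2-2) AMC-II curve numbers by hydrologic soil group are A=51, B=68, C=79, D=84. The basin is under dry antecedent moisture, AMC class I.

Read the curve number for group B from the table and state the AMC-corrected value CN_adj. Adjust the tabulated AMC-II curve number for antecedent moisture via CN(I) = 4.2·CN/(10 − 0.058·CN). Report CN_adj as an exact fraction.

NRCS table: residential, 1-acre lots, soil group B → CN(II) = 68
CN(I) from CN(II)=68: (4.2·68)/(10 − 0.058·68) = 35700/757 ≈ 47.160

CN_adj = 35700/757 ≈ 47.160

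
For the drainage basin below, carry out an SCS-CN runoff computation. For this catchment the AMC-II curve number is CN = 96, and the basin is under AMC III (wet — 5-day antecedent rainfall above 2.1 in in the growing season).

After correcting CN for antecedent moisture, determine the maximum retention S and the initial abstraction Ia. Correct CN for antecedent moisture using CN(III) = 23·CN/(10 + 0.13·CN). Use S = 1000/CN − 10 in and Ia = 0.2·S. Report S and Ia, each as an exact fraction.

S = 25/138 in ≈ 0.181 in; Ia = 5/138 in ≈ 0.036 in

CN(III) from CN(II)=96: (23·96)/(10 + 0.13·96) = 27600/281 ≈ 98.221
S = 1000/(27600/281) − 10 = 25/138 in ≈ 0.181 in
Initial abstraction Ia = S/5 = (25/138)/5 = 5/138 ≈ 0.036 in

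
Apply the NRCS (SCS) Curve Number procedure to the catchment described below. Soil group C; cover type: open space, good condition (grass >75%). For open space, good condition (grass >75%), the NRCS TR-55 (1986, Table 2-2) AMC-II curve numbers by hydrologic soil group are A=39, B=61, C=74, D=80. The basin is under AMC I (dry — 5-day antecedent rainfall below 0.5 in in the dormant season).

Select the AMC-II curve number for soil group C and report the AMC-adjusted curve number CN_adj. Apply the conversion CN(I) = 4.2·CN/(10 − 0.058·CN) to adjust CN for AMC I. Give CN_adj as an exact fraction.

NRCS table: open space, good condition (grass >75%), soil group C → CN(II) = 74
Dry (AMC I): CN(I) = 4.2·74/(10 − 0.058·74) = (1554/5)/(1427/250) = 77700/1427 ≈ 54.450

CN_adj = 77700/1427 ≈ 54.450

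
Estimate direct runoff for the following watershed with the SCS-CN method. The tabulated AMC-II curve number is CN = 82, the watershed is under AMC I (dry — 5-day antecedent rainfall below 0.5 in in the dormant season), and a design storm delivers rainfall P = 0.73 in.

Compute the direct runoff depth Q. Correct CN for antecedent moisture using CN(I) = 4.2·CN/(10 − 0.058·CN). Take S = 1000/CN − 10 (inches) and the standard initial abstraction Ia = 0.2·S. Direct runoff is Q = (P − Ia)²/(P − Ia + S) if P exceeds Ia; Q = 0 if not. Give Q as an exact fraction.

Adjust CN=82 to AMC I: 4.2·82/(10 − 0.058·82) → (1722/5) ÷ (1311/250) = 28700/437 ≈ 65.675
Retention S: 1000/CN − 10 with CN=65.675 → S = 1500/287 ≈ 5.226 in
Ia = 0.2S: 0.2·5.226 = 1.045 in (exactly 300/287)
P = 0.730 ≤ Ia = 1.045 in: entire storm abstracted, Q = 0.

Q = 0 in ≈ 0.000 in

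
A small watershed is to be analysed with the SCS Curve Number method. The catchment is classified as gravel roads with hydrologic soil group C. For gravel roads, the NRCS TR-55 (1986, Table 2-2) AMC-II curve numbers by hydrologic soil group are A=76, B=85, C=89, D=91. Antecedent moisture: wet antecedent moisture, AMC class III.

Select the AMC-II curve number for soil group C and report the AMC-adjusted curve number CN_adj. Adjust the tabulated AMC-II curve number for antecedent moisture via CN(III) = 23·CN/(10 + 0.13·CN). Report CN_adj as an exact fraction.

CN_adj = 204700/2157 ≈ 94.900

NRCS table: gravel roads, soil group C → CN(II) = 89
Adjust CN=89 to AMC III: 23·89/(10 + 0.13·89) → 2047 ÷ (2157/100) = 204700/2157 ≈ 94.900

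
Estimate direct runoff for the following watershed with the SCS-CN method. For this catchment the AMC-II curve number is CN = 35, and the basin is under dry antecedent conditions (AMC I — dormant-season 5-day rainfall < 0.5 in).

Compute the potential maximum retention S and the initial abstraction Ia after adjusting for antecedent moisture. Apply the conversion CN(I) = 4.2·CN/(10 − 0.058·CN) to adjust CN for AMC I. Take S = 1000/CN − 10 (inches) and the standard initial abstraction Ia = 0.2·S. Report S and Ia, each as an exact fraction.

Adjust CN=35 to AMC I: 4.2·35/(10 − 0.058·35) → 147 ÷ (797/100) = 14700/797 ≈ 18.444
Max retention: S = 1000/(14700/797) − 10 = 6500/147 in (≈ 44.218 in)
Ia = 0.2·(6500/147) = 1300/147 in ≈ 8.844 in

S = 6500/147 in ≈ 44.218 in; Ia = 1300/147 in ≈ 8.844 in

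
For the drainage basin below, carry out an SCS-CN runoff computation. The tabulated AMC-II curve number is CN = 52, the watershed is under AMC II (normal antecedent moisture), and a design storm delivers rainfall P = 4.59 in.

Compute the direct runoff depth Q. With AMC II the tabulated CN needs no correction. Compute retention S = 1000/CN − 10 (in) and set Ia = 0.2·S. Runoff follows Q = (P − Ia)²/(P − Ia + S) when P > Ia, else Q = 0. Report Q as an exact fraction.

Q = 4241163/6745700 in ≈ 0.629 in

CN(II) = 52; AMC II needs no correction.
S = 1000/52 − 10 = 120/13 in ≈ 9.231 in
Initial abstraction Ia = S/5 = (120/13)/5 = 24/13 ≈ 1.846 in
Since P=4.590 > Ia=1.846: effective rainfall P−Ia = 3567/1300 in
Runoff Q = (P−Ia)²/(P−Ia+S) = (2.744)²/(2.744+9.231) = 4241163/6745700 ≈ 0.629 in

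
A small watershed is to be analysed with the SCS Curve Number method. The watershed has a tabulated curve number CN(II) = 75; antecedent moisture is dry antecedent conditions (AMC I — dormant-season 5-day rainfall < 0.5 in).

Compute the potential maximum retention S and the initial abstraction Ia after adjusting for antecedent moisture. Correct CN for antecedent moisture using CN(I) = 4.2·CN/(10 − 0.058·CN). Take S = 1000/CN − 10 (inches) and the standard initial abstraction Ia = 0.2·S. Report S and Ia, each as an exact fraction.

Adjust CN=75 to AMC I: 4.2·75/(10 − 0.058·75) → 315 ÷ (113/20) = 6300/113 ≈ 55.752
S = 1000/(6300/113) − 10 = 500/63 in ≈ 7.937 in
Initial abstraction Ia = S/5 = (500/63)/5 = 100/63 ≈ 1.587 in

S = 500/63 in ≈ 7.937 in; Ia = 100/63 in ≈ 1.587 in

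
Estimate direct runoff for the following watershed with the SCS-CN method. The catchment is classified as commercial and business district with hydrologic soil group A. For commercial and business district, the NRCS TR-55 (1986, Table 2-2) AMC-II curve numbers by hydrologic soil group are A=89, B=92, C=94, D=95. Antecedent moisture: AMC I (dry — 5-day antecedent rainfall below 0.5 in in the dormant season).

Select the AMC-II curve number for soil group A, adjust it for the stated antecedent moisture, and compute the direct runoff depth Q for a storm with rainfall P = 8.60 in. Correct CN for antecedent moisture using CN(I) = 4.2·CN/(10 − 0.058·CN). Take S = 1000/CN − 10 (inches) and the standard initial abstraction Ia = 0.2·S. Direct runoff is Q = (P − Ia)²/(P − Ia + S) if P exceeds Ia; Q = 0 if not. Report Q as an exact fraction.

NRCS table: commercial and business district, soil group A → CN(II) = 89
Adjust CN=89 to AMC I: 4.2·89/(10 − 0.058·89) → (1869/5) ÷ (2419/500) = 186900/2419 ≈ 77.263
S = 1000/(186900/2419) − 10 = 5500/1869 in ≈ 2.943 in
Initial abstraction Ia = S/5 = (5500/1869)/5 = 1100/1869 ≈ 0.589 in
Since P=8.600 > Ia=0.589: effective rainfall P−Ia = 74867/9345 in
Runoff Q = (P−Ia)²/(P−Ia+S) = (8.011)²/(8.011+2.943) = 5605067689/956619615 ≈ 5.859 in

Q = 5605067689/956619615 in ≈ 5.859 in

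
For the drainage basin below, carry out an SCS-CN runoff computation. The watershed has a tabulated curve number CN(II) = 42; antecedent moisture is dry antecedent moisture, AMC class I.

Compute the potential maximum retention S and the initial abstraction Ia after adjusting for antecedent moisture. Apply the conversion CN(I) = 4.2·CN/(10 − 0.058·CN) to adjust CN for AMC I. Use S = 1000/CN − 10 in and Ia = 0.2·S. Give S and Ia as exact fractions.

S = 14500/441 in ≈ 32.880 in; Ia = 2900/441 in ≈ 6.576 in

Dry (AMC I): CN(I) = 4.2·42/(10 − 0.058·42) = (882/5)/(1891/250) = 44100/1891 ≈ 23.321
S = 1000/(44100/1891) − 10 = 14500/441 in ≈ 32.880 in
Initial abstraction Ia = S/5 = (14500/441)/5 = 2900/441 ≈ 6.576 in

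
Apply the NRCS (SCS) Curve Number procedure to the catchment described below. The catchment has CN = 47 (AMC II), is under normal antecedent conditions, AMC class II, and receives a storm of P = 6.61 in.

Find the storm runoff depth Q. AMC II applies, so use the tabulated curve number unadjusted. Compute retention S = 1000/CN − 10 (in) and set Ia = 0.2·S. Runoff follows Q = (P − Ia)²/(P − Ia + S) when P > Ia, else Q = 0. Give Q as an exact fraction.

CN(II) = 47; AMC II needs no correction.
Retention S: 1000/CN − 10 with CN=47.000 → S = 530/47 ≈ 11.277 in
Ia = 0.2·(530/47) = 106/47 in ≈ 2.255 in
Excess rainfall: 6.610 − 2.255 = 4.355 in; P > Ia so Q > 0
Runoff Q = (P−Ia)²/(P−Ia+S) = (4.355)²/(4.355+11.277) = 418898089/345294900 ≈ 1.213 in

Q = 418898089/345294900 in ≈ 1.213 in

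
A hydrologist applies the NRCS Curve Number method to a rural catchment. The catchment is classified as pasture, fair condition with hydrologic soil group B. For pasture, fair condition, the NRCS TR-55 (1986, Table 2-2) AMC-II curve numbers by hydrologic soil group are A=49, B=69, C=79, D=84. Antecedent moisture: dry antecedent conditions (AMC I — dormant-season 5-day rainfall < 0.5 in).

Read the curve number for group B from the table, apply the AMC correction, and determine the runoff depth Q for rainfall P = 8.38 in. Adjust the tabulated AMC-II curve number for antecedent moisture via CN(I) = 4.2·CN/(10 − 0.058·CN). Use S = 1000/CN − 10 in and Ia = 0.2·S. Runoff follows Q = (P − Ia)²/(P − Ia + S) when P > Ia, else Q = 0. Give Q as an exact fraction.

NRCS table: pasture, fair condition, soil group B → CN(II) = 69
Dry (AMC I): CN(I) = 4.2·69/(10 − 0.058·69) = (1449/5)/(2999/500) = 144900/2999 ≈ 48.316
S = 1000/(144900/2999) − 10 = 15500/1449 in ≈ 10.697 in
Ia = 0.2S: 0.2·10.697 = 2.139 in (exactly 3100/1449)
Since P=8.380 > Ia=2.139: effective rainfall P−Ia = 452131/72450 in
Q = (452131/72450)²/((452131/72450) + 15500/1449) = (204422441161/5249002500)/(1227131/72450) = 204422441161/88905640950 in ≈ 2.299 in

Q = 204422441161/88905640950 in ≈ 2.299 in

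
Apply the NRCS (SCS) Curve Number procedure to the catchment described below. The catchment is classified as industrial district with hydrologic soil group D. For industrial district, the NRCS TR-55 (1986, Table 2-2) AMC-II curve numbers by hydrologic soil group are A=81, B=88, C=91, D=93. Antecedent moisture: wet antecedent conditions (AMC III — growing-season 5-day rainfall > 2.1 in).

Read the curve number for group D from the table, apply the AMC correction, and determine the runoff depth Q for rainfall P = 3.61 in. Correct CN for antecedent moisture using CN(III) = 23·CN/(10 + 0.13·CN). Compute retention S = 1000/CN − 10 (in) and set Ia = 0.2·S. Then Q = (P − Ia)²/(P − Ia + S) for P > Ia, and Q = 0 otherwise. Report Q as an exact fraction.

NRCS table: industrial district, soil group D → CN(II) = 93
Adjust CN=93 to AMC III: 23·93/(10 + 0.13·93) → 2139 ÷ (2209/100) = 213900/2209 ≈ 96.831
S = 1000/(213900/2209) − 10 = 700/2139 in ≈ 0.327 in
Initial abstraction Ia = S/5 = (700/2139)/5 = 140/2139 ≈ 0.065 in
Since P=3.610 > Ia=0.065: effective rainfall P−Ia = 758179/213900 in
Runoff Q = (P−Ia)²/(P−Ia+S) = (3.545)²/(3.545+0.327) = 574835396041/177147488100 ≈ 3.245 in

Q = 574835396041/177147488100 in ≈ 3.245 in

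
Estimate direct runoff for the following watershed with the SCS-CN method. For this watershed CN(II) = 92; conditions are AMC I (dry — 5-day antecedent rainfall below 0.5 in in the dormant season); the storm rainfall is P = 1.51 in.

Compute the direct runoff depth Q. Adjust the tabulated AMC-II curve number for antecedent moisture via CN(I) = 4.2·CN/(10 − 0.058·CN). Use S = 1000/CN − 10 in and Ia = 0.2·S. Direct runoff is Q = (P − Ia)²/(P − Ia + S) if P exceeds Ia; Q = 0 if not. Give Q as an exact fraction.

Q = 2801902489/7386663900 in ≈ 0.379 in

CN(I) from CN(II)=92: (4.2·92)/(10 − 0.058·92) = 48300/583 ≈ 82.847
S = 1000/(48300/583) − 10 = 1000/483 in ≈ 2.070 in
Ia = 0.2·(1000/483) = 200/483 in ≈ 0.414 in
Excess rainfall: 1.510 − 0.414 = 1.096 in; P > Ia so Q > 0
Q = (52933/48300)²/((52933/48300) + 1000/483) = (2801902489/2332890000)/(152933/48300) = 2801902489/7386663900 in ≈ 0.379 in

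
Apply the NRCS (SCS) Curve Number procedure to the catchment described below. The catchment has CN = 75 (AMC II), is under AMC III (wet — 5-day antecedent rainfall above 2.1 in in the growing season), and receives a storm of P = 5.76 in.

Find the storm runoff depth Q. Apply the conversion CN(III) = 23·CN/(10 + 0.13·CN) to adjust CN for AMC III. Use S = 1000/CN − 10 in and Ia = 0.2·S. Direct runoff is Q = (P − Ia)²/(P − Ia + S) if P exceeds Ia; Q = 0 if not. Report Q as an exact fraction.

Wet (AMC III): CN(III) = 23·75/(10 + 0.13·75) = 1725/(79/4) = 6900/79 ≈ 87.342
Retention S: 1000/CN − 10 with CN=87.342 → S = 100/69 ≈ 1.449 in
Ia = 0.2·(100/69) = 20/69 in ≈ 0.290 in
Excess rainfall: 5.760 − 0.290 = 5.470 in; P > Ia so Q > 0
Runoff Q = (P−Ia)²/(P−Ia+S) = (5.470)²/(5.470+1.449) = 5564881/1286850 ≈ 4.324 in

Q = 5564881/1286850 in ≈ 4.324 in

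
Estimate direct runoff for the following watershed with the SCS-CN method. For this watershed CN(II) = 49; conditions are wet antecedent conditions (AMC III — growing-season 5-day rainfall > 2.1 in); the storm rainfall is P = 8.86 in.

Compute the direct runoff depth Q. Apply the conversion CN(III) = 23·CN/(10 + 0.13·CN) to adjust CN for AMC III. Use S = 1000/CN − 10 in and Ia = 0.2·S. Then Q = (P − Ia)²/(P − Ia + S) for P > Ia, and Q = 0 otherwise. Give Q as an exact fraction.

Wet (AMC III): CN(III) = 23·49/(10 + 0.13·49) = 1127/(1637/100) = 112700/1637 ≈ 68.845
S = 1000/(112700/1637) − 10 = 5100/1127 in ≈ 4.525 in
Initial abstraction Ia = S/5 = (5100/1127)/5 = 1020/1127 ≈ 0.905 in
Excess rainfall: 8.860 − 0.905 = 7.955 in; P > Ia so Q > 0
Q: (448261/56350)² ÷ (703261/56350) = 200937924121/39628757350 in (≈ 5.071 in)

Q = 200937924121/39628757350 in ≈ 5.071 in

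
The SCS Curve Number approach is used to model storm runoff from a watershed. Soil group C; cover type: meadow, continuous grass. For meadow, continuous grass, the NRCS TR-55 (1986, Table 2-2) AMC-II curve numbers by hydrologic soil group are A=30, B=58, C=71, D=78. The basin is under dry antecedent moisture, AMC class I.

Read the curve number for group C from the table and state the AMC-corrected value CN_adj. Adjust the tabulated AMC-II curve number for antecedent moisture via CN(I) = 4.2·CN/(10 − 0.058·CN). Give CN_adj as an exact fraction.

CN_adj = 149100/2941 ≈ 50.697

NRCS table: meadow, continuous grass, soil group C → CN(II) = 71
Adjust CN=71 to AMC I: 4.2·71/(10 − 0.058·71) → (1491/5) ÷ (2941/500) = 149100/2941 ≈ 50.697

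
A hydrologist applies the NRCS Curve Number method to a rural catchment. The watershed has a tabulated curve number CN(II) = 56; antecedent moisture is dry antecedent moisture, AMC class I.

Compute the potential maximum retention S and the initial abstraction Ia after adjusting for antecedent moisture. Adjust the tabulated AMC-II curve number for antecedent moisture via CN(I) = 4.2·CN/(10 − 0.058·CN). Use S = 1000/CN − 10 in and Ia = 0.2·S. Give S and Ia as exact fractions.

S = 2750/147 in ≈ 18.707 in; Ia = 550/147 in ≈ 3.741 in

CN(I) from CN(II)=56: (4.2·56)/(10 − 0.058·56) = 7350/211 ≈ 34.834
Max retention: S = 1000/(7350/211) − 10 = 2750/147 in (≈ 18.707 in)
Initial abstraction Ia = S/5 = (2750/147)/5 = 550/147 ≈ 3.741 in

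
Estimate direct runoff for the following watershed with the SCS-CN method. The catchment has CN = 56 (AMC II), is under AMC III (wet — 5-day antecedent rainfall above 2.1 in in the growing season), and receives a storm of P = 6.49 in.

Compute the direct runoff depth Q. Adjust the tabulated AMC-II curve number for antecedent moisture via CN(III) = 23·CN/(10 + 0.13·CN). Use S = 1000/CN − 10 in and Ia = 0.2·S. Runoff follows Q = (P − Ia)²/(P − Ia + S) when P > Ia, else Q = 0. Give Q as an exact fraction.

Q = 794563011/217333900 in ≈ 3.656 in

Adjust CN=56 to AMC III: 23·56/(10 + 0.13·56) → 1288 ÷ (432/25) = 4025/54 ≈ 74.537
Max retention: S = 1000/(4025/54) − 10 = 550/161 in (≈ 3.416 in)
Ia = 0.2·(550/161) = 110/161 in ≈ 0.683 in
Since P=6.490 > Ia=0.683: effective rainfall P−Ia = 93489/16100 in
Q = (93489/16100)²/((93489/16100) + 550/161) = (8740193121/259210000)/(148489/16100) = 794563011/217333900 in ≈ 3.656 in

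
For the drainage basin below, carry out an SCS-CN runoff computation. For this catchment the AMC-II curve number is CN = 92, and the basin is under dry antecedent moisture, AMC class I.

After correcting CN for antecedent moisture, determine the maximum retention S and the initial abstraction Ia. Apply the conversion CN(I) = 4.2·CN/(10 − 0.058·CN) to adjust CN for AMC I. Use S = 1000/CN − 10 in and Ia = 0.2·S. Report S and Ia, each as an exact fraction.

Dry (AMC I): CN(I) = 4.2·92/(10 − 0.058·92) = (1932/5)/(583/125) = 48300/583 ≈ 82.847
Retention S: 1000/CN − 10 with CN=82.847 → S = 1000/483 ≈ 2.070 in
Initial abstraction Ia = S/5 = (1000/483)/5 = 200/483 ≈ 0.414 in

S = 1000/483 in ≈ 2.070 in; Ia = 200/483 in ≈ 0.414 in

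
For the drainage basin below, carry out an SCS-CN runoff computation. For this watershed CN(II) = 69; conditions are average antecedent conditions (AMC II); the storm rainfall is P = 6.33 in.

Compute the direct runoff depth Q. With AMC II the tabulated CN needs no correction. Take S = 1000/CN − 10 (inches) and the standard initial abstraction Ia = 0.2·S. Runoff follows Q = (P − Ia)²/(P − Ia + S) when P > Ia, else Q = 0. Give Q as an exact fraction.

Average conditions: CN = 69 (no AMC adjustment).
S = 1000/69 − 10 = 310/69 in ≈ 4.493 in
Initial abstraction Ia = S/5 = (310/69)/5 = 62/69 ≈ 0.899 in
Excess rainfall: 6.330 − 0.899 = 5.431 in; P > Ia so Q > 0
Runoff Q = (P−Ia)²/(P−Ia+S) = (5.431)²/(5.431+4.493) = 1404525529/472491300 ≈ 2.973 in

Q = 1404525529/472491300 in ≈ 2.973 in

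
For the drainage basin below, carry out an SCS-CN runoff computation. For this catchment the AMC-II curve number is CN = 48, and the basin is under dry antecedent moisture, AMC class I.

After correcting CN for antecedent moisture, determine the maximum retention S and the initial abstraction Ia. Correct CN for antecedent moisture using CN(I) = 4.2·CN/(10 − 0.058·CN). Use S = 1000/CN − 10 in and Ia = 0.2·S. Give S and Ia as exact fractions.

Adjust CN=48 to AMC I: 4.2·48/(10 − 0.058·48) → (1008/5) ÷ (902/125) = 12600/451 ≈ 27.938
Max retention: S = 1000/(12600/451) − 10 = 1625/63 in (≈ 25.794 in)
Ia = 0.2S: 0.2·25.794 = 5.159 in (exactly 325/63)

S = 1625/63 in ≈ 25.794 in; Ia = 325/63 in ≈ 5.159 in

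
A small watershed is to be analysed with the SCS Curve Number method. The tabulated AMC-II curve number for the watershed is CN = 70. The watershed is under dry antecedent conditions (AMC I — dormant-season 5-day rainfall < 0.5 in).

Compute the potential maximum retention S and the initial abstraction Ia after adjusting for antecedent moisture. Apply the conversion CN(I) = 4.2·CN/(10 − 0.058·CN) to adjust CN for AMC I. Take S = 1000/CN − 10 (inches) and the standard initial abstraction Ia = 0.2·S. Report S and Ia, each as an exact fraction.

CN(I) from CN(II)=70: (4.2·70)/(10 − 0.058·70) = 4900/99 ≈ 49.495
S = 1000/(4900/99) − 10 = 500/49 in ≈ 10.204 in
Ia = 0.2·(500/49) = 100/49 in ≈ 2.041 in

S = 500/49 in ≈ 10.204 in; Ia = 100/49 in ≈ 2.041 in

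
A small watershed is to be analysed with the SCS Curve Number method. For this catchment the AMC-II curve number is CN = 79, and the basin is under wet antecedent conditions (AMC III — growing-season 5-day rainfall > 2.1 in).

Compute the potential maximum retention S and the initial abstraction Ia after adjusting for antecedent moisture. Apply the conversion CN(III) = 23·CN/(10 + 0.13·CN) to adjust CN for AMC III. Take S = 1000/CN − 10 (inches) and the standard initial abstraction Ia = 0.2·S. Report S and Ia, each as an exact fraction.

Wet (AMC III): CN(III) = 23·79/(10 + 0.13·79) = 1817/(2027/100) = 181700/2027 ≈ 89.640
Retention S: 1000/CN − 10 with CN=89.640 → S = 2100/1817 ≈ 1.156 in
Initial abstraction Ia = S/5 = (2100/1817)/5 = 420/1817 ≈ 0.231 in

S = 2100/1817 in ≈ 1.156 in; Ia = 420/1817 in ≈ 0.231 in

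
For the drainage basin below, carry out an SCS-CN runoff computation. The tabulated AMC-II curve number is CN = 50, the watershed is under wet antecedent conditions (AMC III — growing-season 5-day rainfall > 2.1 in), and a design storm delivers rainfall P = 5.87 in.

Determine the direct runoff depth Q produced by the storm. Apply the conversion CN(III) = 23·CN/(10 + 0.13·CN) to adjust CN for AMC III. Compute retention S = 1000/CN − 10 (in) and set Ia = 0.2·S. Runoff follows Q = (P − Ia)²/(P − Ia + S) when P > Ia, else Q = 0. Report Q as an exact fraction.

Adjust CN=50 to AMC III: 23·50/(10 + 0.13·50) → 1150 ÷ (33/2) = 2300/33 ≈ 69.697
Retention S: 1000/CN − 10 with CN=69.697 → S = 100/23 ≈ 4.348 in
Ia = 0.2·(100/23) = 20/23 in ≈ 0.870 in
P − Ia = 5.870 − 0.870 = 11501/2300 ≈ 5.000 in (> 0, runoff occurs)
Runoff Q = (P−Ia)²/(P−Ia+S) = (5.000)²/(5.000+4.348) = 132273001/49452300 ≈ 2.675 in

Q = 132273001/49452300 in ≈ 2.675 in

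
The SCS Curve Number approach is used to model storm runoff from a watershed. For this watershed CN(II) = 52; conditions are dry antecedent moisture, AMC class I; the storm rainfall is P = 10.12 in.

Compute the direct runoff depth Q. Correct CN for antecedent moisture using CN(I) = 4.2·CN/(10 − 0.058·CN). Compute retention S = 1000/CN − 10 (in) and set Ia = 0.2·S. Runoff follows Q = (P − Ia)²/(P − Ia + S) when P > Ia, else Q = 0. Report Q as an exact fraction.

Q = 169598529/143377325 in ≈ 1.183 in

Dry (AMC I): CN(I) = 4.2·52/(10 − 0.058·52) = (1092/5)/(873/125) = 9100/291 ≈ 31.271
Retention S: 1000/CN − 10 with CN=31.271 → S = 2000/91 ≈ 21.978 in
Initial abstraction Ia = S/5 = (2000/91)/5 = 400/91 ≈ 4.396 in
Since P=10.120 > Ia=4.396: effective rainfall P−Ia = 13023/2275 in
Q: (13023/2275)² ÷ (63023/2275) = 169598529/143377325 in (≈ 1.183 in)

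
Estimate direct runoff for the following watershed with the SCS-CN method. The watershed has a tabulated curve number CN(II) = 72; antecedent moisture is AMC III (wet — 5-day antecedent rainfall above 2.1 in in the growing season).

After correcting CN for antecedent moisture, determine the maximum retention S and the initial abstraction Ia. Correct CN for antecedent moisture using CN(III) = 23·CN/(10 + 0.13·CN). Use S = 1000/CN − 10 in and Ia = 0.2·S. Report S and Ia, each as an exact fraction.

S = 350/207 in ≈ 1.691 in; Ia = 70/207 in ≈ 0.338 in

Wet (AMC III): CN(III) = 23·72/(10 + 0.13·72) = 1656/(484/25) = 10350/121 ≈ 85.537
Retention S: 1000/CN − 10 with CN=85.537 → S = 350/207 ≈ 1.691 in
Initial abstraction Ia = S/5 = (350/207)/5 = 70/207 ≈ 0.338 in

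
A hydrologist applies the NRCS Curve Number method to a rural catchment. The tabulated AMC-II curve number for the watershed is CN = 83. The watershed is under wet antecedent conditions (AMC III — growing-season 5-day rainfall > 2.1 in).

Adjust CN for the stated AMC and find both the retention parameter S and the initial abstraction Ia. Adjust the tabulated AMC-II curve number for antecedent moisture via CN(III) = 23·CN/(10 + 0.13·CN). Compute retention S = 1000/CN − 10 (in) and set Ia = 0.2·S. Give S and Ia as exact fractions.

S = 1700/1909 in ≈ 0.891 in; Ia = 340/1909 in ≈ 0.178 in

CN(III) from CN(II)=83: (23·83)/(10 + 0.13·83) = 190900/2079 ≈ 91.823
S = 1000/(190900/2079) − 10 = 1700/1909 in ≈ 0.891 in
Initial abstraction Ia = S/5 = (1700/1909)/5 = 340/1909 ≈ 0.178 in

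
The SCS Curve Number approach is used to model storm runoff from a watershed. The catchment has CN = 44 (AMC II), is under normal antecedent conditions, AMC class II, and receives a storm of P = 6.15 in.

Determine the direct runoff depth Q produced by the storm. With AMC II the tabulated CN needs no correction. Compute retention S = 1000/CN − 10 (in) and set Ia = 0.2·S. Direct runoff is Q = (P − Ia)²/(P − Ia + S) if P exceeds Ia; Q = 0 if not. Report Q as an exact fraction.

AMC II — tabulated CN = 44 applies directly.
S = 1000/44 − 10 = 140/11 in ≈ 12.727 in
Ia = 0.2·(140/11) = 28/11 in ≈ 2.545 in
Excess rainfall: 6.150 − 2.545 = 3.605 in; P > Ia so Q > 0
Q = (793/220)²/((793/220) + 140/11) = (628849/48400)/(3593/220) = 628849/790460 in ≈ 0.796 in

Q = 628849/790460 in ≈ 0.796 in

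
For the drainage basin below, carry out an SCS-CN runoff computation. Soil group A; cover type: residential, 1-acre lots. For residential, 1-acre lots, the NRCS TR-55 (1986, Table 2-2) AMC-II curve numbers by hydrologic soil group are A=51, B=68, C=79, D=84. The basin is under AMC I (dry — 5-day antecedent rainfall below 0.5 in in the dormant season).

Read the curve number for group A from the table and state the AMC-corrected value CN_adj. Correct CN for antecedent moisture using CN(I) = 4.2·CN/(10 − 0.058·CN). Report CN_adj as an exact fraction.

NRCS table: residential, 1-acre lots, soil group A → CN(II) = 51
Adjust CN=51 to AMC I: 4.2·51/(10 − 0.058·51) → (1071/5) ÷ (3521/500) = 15300/503 ≈ 30.417

CN_adj = 15300/503 ≈ 30.417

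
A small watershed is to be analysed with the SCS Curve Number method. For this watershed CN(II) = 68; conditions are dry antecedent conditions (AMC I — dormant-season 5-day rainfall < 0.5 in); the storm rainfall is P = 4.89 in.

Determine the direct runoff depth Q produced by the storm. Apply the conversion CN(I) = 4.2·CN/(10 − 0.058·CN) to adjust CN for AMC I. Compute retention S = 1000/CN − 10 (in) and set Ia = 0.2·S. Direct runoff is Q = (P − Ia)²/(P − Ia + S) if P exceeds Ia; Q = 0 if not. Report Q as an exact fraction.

Q = 8944052329/17656256100 in ≈ 0.507 in

Adjust CN=68 to AMC I: 4.2·68/(10 − 0.058·68) → (1428/5) ÷ (757/125) = 35700/757 ≈ 47.160
Retention S: 1000/CN − 10 with CN=47.160 → S = 4000/357 ≈ 11.204 in
Ia = 0.2S: 0.2·11.204 = 2.241 in (exactly 800/357)
Excess rainfall: 4.890 − 2.241 = 2.649 in; P > Ia so Q > 0
Runoff Q = (P−Ia)²/(P−Ia+S) = (2.649)²/(2.649+11.204) = 8944052329/17656256100 ≈ 0.507 in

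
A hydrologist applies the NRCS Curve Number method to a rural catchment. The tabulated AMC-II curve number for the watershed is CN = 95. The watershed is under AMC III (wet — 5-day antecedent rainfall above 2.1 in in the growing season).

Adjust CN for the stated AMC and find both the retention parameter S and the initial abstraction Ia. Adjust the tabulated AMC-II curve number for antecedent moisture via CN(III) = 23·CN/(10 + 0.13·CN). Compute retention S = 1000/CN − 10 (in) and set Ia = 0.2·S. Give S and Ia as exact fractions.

Wet (AMC III): CN(III) = 23·95/(10 + 0.13·95) = 2185/(447/20) = 43700/447 ≈ 97.763
Retention S: 1000/CN − 10 with CN=97.763 → S = 100/437 ≈ 0.229 in
Initial abstraction Ia = S/5 = (100/437)/5 = 20/437 ≈ 0.046 in

S = 100/437 in ≈ 0.229 in; Ia = 20/437 in ≈ 0.046 in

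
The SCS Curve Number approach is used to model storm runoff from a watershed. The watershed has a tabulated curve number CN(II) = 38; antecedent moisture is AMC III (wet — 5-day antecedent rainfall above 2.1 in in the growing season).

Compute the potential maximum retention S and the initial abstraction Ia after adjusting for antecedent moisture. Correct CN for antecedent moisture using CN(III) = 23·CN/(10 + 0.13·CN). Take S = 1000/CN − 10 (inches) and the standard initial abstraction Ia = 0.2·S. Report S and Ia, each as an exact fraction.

S = 3100/437 in ≈ 7.094 in; Ia = 620/437 in ≈ 1.419 in

CN(III) from CN(II)=38: (23·38)/(10 + 0.13·38) = 43700/747 ≈ 58.501
S = 1000/(43700/747) − 10 = 3100/437 in ≈ 7.094 in
Ia = 0.2·(3100/437) = 620/437 in ≈ 1.419 in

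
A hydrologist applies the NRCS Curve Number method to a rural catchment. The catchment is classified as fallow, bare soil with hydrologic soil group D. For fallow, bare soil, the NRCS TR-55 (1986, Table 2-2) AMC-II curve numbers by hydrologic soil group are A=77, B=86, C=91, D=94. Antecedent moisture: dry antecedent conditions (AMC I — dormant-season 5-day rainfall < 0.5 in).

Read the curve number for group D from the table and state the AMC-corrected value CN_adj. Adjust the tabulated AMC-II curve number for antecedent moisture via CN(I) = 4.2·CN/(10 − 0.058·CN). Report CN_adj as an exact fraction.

CN_adj = 32900/379 ≈ 86.807

NRCS table: fallow, bare soil, soil group D → CN(II) = 94
Adjust CN=94 to AMC I: 4.2·94/(10 − 0.058·94) → (1974/5) ÷ (1137/250) = 32900/379 ≈ 86.807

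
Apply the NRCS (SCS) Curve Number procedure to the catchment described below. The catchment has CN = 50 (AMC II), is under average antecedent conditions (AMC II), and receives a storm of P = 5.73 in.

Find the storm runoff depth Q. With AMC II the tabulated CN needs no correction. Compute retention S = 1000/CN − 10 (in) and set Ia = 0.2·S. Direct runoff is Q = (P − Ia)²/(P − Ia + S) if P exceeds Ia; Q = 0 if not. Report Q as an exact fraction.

AMC II — tabulated CN = 50 applies directly.
Max retention: S = 1000/50 − 10 = 10 in (≈ 10.000 in)
Ia = 0.2S: 0.2·10.000 = 2.000 in (exactly 2)
P − Ia = 5.730 − 2.000 = 373/100 ≈ 3.730 in (> 0, runoff occurs)
Q: (373/100)² ÷ (1373/100) = 139129/137300 in (≈ 1.013 in)

Q = 139129/137300 in ≈ 1.013 in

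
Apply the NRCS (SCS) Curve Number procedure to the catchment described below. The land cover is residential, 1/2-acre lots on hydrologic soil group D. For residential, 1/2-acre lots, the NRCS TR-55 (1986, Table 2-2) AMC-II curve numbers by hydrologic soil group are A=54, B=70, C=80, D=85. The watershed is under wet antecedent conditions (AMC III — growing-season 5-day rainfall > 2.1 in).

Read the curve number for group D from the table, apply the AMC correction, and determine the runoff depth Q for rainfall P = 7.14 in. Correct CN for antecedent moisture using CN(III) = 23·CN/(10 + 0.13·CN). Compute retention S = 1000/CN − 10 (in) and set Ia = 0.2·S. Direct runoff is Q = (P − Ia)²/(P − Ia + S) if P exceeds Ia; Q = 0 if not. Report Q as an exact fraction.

NRCS table: residential, 1/2-acre lots, soil group D → CN(II) = 85
CN(III) from CN(II)=85: (23·85)/(10 + 0.13·85) = 39100/421 ≈ 92.874
Max retention: S = 1000/(39100/421) − 10 = 300/391 in (≈ 0.767 in)
Ia = 0.2·(300/391) = 60/391 in ≈ 0.153 in
Since P=7.140 > Ia=0.153: effective rainfall P−Ia = 136587/19550 in
Q: (136587/19550)² ÷ (151587/19550) = 2072889841/329280650 in (≈ 6.295 in)

Q = 2072889841/329280650 in ≈ 6.295 in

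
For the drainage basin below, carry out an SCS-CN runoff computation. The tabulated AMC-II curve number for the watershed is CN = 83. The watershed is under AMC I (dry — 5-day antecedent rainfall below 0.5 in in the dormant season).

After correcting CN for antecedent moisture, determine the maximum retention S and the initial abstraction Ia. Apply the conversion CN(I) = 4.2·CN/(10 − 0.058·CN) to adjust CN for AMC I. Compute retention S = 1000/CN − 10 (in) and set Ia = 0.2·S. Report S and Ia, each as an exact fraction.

S = 8500/1743 in ≈ 4.877 in; Ia = 1700/1743 in ≈ 0.975 in

Dry (AMC I): CN(I) = 4.2·83/(10 − 0.058·83) = (1743/5)/(2593/500) = 174300/2593 ≈ 67.219
Max retention: S = 1000/(174300/2593) − 10 = 8500/1743 in (≈ 4.877 in)
Ia = 0.2·(8500/1743) = 1700/1743 in ≈ 0.975 in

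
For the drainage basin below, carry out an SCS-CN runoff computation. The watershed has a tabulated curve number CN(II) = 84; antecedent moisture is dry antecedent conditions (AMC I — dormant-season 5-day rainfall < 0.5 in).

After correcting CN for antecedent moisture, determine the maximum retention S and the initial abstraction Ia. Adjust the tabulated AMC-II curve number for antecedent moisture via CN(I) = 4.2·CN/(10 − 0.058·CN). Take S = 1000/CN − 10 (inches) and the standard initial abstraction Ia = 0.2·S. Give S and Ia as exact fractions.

S = 2000/441 in ≈ 4.535 in; Ia = 400/441 in ≈ 0.907 in

CN(I) from CN(II)=84: (4.2·84)/(10 − 0.058·84) = 44100/641 ≈ 68.799
S = 1000/(44100/641) − 10 = 2000/441 in ≈ 4.535 in
Ia = 0.2S: 0.2·4.535 = 0.907 in (exactly 400/441)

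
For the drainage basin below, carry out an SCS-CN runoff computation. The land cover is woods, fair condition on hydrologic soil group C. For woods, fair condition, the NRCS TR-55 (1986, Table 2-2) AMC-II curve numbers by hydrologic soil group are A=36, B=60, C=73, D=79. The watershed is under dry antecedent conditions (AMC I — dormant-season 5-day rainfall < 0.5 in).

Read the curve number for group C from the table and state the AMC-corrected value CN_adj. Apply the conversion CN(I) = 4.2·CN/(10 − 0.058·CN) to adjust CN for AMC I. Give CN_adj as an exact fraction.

CN_adj = 51100/961 ≈ 53.174

NRCS table: woods, fair condition, soil group C → CN(II) = 73
Adjust CN=73 to AMC I: 4.2·73/(10 − 0.058·73) → (1533/5) ÷ (2883/500) = 51100/961 ≈ 53.174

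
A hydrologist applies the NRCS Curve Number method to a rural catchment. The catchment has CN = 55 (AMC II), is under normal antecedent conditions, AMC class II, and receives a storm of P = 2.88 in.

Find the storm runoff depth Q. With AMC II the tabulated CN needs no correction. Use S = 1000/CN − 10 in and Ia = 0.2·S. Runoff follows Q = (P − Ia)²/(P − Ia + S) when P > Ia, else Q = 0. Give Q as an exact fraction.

AMC II — tabulated CN = 55 applies directly.
Max retention: S = 1000/55 − 10 = 90/11 in (≈ 8.182 in)
Ia = 0.2·(90/11) = 18/11 in ≈ 1.636 in
Since P=2.880 > Ia=1.636: effective rainfall P−Ia = 342/275 in
Runoff Q = (P−Ia)²/(P−Ia+S) = (1.244)²/(1.244+8.182) = 361/2200 ≈ 0.164 in

Q = 361/2200 in ≈ 0.164 in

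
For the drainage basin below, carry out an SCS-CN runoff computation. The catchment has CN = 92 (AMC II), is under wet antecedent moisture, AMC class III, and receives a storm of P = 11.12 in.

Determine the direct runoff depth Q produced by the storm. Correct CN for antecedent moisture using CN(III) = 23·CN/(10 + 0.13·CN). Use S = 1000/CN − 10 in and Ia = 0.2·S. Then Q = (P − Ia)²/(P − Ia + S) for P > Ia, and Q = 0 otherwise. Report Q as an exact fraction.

Wet (AMC III): CN(III) = 23·92/(10 + 0.13·92) = 2116/(549/25) = 52900/549 ≈ 96.357
Max retention: S = 1000/(52900/549) − 10 = 200/529 in (≈ 0.378 in)
Ia = 0.2S: 0.2·0.378 = 0.076 in (exactly 40/529)
Excess rainfall: 11.120 − 0.076 = 11.044 in; P > Ia so Q > 0
Runoff Q = (P−Ia)²/(P−Ia+S) = (11.044)²/(11.044+0.378) = 10667053922/998897475 ≈ 10.679 in

Q = 10667053922/998897475 in ≈ 10.679 in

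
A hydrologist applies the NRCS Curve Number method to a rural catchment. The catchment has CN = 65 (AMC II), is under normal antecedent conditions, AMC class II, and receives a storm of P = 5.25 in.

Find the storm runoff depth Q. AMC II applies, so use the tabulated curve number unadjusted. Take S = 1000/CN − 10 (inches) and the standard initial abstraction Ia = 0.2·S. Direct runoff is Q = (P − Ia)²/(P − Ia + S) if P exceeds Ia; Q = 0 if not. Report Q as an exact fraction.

Average conditions: CN = 65 (no AMC adjustment).
Retention S: 1000/CN − 10 with CN=65.000 → S = 70/13 ≈ 5.385 in
Initial abstraction Ia = S/5 = (70/13)/5 = 14/13 ≈ 1.077 in
Since P=5.250 > Ia=1.077: effective rainfall P−Ia = 217/52 in
Q = (217/52)²/((217/52) + 70/13) = (47089/2704)/(497/52) = 6727/3692 in ≈ 1.822 in

Q = 6727/3692 in ≈ 1.822 in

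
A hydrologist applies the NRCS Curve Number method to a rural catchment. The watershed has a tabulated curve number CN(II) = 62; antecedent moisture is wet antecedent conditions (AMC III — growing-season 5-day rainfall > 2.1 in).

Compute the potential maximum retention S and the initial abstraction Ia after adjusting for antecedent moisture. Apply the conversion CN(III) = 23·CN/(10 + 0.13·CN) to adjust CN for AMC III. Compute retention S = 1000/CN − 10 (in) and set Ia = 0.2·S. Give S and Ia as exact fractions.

S = 1900/713 in ≈ 2.665 in; Ia = 380/713 in ≈ 0.533 in

Adjust CN=62 to AMC III: 23·62/(10 + 0.13·62) → 1426 ÷ (903/50) = 71300/903 ≈ 78.959
Retention S: 1000/CN − 10 with CN=78.959 → S = 1900/713 ≈ 2.665 in
Initial abstraction Ia = S/5 = (1900/713)/5 = 380/713 ≈ 0.533 in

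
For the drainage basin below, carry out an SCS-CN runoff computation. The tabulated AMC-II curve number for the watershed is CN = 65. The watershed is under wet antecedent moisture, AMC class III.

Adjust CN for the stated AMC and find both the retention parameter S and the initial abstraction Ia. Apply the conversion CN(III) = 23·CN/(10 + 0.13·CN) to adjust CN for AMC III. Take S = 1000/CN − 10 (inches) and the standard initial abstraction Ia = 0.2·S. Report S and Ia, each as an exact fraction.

Wet (AMC III): CN(III) = 23·65/(10 + 0.13·65) = 1495/(369/20) = 29900/369 ≈ 81.030
Max retention: S = 1000/(29900/369) − 10 = 700/299 in (≈ 2.341 in)
Ia = 0.2·(700/299) = 140/299 in ≈ 0.468 in

S = 700/299 in ≈ 2.341 in; Ia = 140/299 in ≈ 0.468 in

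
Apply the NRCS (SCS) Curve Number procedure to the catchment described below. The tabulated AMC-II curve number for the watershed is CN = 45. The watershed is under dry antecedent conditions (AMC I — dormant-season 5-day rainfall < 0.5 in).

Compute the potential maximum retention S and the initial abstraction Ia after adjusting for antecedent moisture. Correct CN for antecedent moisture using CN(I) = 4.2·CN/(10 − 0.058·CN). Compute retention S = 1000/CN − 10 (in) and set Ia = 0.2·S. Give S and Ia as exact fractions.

CN(I) from CN(II)=45: (4.2·45)/(10 − 0.058·45) = 18900/739 ≈ 25.575
Retention S: 1000/CN − 10 with CN=25.575 → S = 5500/189 ≈ 29.101 in
Initial abstraction Ia = S/5 = (5500/189)/5 = 1100/189 ≈ 5.820 in

S = 5500/189 in ≈ 29.101 in; Ia = 1100/189 in ≈ 5.820 in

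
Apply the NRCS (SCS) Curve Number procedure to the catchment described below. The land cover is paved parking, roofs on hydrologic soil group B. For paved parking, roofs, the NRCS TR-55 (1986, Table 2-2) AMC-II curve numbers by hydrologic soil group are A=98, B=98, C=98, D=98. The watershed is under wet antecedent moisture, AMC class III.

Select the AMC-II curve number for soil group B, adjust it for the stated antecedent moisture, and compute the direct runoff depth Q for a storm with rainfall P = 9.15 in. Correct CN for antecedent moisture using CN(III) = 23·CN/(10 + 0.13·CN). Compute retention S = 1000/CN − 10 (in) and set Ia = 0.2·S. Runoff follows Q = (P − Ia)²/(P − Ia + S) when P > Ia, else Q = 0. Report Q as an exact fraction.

NRCS table: paved parking, roofs, soil group B → CN(II) = 98
Adjust CN=98 to AMC III: 23·98/(10 + 0.13·98) → 2254 ÷ (1137/50) = 112700/1137 ≈ 99.120
S = 1000/(112700/1137) − 10 = 100/1127 in ≈ 0.089 in
Ia = 0.2S: 0.2·0.089 = 0.018 in (exactly 20/1127)
P − Ia = 9.150 − 0.018 = 205841/22540 ≈ 9.132 in (> 0, runoff occurs)
Q = (205841/22540)²/((205841/22540) + 100/1127) = (42370517281/508051600)/(207841/22540) = 42370517281/4684736140 in ≈ 9.044 in

Q = 42370517281/4684736140 in ≈ 9.044 in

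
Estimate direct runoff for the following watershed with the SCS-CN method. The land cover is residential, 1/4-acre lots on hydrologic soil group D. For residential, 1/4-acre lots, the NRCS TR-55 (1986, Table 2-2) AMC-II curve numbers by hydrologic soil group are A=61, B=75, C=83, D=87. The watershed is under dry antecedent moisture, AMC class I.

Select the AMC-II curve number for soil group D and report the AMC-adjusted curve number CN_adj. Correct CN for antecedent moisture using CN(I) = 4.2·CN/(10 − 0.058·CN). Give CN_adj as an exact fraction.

CN_adj = 182700/2477 ≈ 73.759

NRCS table: residential, 1/4-acre lots, soil group D → CN(II) = 87
Adjust CN=87 to AMC I: 4.2·87/(10 − 0.058·87) → (1827/5) ÷ (2477/500) = 182700/2477 ≈ 73.759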